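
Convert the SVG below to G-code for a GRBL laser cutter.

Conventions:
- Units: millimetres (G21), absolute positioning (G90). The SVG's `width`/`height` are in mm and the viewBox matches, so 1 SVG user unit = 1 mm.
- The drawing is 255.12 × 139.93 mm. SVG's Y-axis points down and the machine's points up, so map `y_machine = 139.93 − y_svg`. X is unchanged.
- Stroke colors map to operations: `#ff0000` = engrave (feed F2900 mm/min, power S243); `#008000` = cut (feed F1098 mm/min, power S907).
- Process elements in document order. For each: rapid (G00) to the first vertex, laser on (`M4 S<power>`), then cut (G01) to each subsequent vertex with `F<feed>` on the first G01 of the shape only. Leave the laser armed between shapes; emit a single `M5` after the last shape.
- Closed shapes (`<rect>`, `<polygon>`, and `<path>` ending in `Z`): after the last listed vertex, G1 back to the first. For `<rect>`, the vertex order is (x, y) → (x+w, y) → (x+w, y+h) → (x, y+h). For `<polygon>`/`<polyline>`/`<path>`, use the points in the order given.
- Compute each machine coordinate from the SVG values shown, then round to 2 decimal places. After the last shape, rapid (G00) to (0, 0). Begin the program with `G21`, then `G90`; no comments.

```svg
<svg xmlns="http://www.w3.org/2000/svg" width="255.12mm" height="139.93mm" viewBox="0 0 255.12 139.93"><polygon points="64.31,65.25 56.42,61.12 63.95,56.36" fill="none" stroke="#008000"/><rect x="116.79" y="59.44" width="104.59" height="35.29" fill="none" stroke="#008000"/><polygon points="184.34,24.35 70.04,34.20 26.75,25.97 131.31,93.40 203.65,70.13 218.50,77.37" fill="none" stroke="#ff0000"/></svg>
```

G21
G90
G00 X64.31 Y74.68
M4 S907
G01 X56.42 Y78.81 F1098
G01 X63.95 Y83.57
G01 X64.31 Y74.68
G00 X116.79 Y80.49
M4 S907
G01 X221.38 Y80.49 F1098
G01 X221.38 Y45.20
G01 X116.79 Y45.20
G01 X116.79 Y80.49
G00 X184.34 Y115.58
M4 S243
G01 X70.04 Y105.73 F2900
G01 X26.75 Y113.96
G01 X131.31 Y46.53
G01 X203.65 Y69.80
G01 X218.50 Y62.56
G01 X184.34 Y115.58
M5
G00 X0.00 Y0.00

1 u = 1 mm; y_m = 139.93 − y.

[1] `<polygon>` regular polygon, #008000→cut S907 F1098: (64.31,74.68) → (56.42,78.81) → (63.95,83.57) → (64.31,74.68) (closed)

[2] `<rect>` rectangle, #008000→cut S907 F1098: (116.79,80.49) → (221.38,80.49) → (221.38,45.20) → (116.79,45.20) → (116.79,80.49) (closed)

[3] `<polygon>` closed polygon, #ff0000→engrave S243 F2900: (184.34,115.58) → (70.04,105.73) → (26.75,113.96) → (131.31,46.53) → (203.65,69.80) → (218.50,62.56) → (184.34,115.58) (closed)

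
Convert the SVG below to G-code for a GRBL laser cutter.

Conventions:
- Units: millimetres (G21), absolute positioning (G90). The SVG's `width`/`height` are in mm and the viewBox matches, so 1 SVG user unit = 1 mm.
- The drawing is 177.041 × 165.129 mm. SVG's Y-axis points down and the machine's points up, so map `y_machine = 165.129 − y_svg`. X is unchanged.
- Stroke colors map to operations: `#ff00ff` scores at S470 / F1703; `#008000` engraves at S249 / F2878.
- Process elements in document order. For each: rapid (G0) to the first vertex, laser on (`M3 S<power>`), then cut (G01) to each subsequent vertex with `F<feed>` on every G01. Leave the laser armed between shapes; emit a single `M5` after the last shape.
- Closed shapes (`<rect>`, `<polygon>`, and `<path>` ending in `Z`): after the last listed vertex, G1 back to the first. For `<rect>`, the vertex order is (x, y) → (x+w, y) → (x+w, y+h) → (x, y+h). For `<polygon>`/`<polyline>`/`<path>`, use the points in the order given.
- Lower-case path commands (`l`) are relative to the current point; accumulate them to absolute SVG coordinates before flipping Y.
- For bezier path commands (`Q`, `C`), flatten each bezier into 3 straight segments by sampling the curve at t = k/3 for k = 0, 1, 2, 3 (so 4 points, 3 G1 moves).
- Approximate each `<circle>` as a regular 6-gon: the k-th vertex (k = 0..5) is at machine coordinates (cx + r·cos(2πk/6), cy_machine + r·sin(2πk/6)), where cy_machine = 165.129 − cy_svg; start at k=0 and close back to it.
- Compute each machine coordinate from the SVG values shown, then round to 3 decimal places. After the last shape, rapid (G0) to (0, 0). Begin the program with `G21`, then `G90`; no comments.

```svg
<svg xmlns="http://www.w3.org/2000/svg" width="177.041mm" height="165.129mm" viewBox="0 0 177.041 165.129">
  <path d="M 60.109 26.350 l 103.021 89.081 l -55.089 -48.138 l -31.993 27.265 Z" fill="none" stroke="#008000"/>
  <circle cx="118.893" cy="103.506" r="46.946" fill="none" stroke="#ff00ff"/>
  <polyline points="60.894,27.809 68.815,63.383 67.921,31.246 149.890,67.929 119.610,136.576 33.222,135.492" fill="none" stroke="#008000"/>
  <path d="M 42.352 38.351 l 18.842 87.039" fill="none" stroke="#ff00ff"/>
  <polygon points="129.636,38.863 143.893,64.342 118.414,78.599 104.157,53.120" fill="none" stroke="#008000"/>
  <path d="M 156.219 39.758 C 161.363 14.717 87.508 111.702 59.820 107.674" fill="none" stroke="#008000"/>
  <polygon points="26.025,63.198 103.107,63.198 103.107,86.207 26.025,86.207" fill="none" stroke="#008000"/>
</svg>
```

G21
G90
G0 X60.109 Y138.779
M3 S249
G01 X163.130 Y49.698 F2878
G01 X108.041 Y97.836 F2878
G01 X76.048 Y70.571 F2878
G01 X60.109 Y138.779 F2878
G0 X165.839 Y61.623
M3 S470
G01 X142.366 Y102.279 F1703
G01 X95.420 Y102.279 F1703
G01 X71.947 Y61.623 F1703
G01 X95.420 Y20.967 F1703
G01 X142.366 Y20.967 F1703
G01 X165.839 Y61.623 F1703
G0 X60.894 Y137.320
M3 S249
G01 X68.815 Y101.746 F2878
G01 X67.921 Y133.883 F2878
G01 X149.890 Y97.200 F2878
G01 X119.610 Y28.553 F2878
G01 X33.222 Y29.637 F2878
G0 X42.352 Y126.778
M3 S470
G01 X61.194 Y39.739 F1703
G0 X129.636 Y126.266
M3 S249
G01 X143.893 Y100.787 F2878
G01 X118.414 Y86.530 F2878
G01 X104.157 Y112.009 F2878
G01 X129.636 Y126.266 F2878
G0 X156.219 Y125.371
M3 S249
G01 X139.666 Y117.997 F2878
G01 X98.261 Y78.837 F2878
G01 X59.820 Y57.455 F2878
G0 X26.025 Y101.931
M3 S249
G01 X103.107 Y101.931 F2878
G01 X103.107 Y78.922 F2878
G01 X26.025 Y78.922 F2878
G01 X26.025 Y101.931 F2878
M5
G0 X0.000 Y0.000

Since the viewBox matches the mm dimensions, user units are millimetres directly. The only transform is the Y-flip y_m = 165.129 − y_svg.

Shape 1 is a closed polygon drawn with `<path>`. Its stroke #008000 means engrave at S249, F2878. After flipping Y the toolpath is (60.109,138.779) → (163.130,49.698) → (108.041,97.836) → (76.048,70.571) → (60.109,138.779), returning to the start.

Shape 2 is a circle drawn with `<circle>`. Its stroke #ff00ff means score at S470, F1703. After flipping Y the toolpath is (165.839,61.623) → (142.366,102.279) → (95.420,102.279) → (71.947,61.623) → (95.420,20.967) → (142.366,20.967) → (165.839,61.623), returning to the start.

Shape 3 is a open polyline drawn with `<polyline>`. Its stroke #008000 means engrave at S249, F2878. After flipping Y the toolpath is (60.894,137.320) → (68.815,101.746) → (67.921,133.883) → (149.890,97.200) → (119.610,28.553) → (33.222,29.637).

Shape 4 is a line segment drawn with `<path>`. Its stroke #ff00ff means score at S470, F1703. After flipping Y the toolpath is (42.352,126.778) → (61.194,39.739).

Shape 5 is a regular polygon drawn with `<polygon>`. Its stroke #008000 means engrave at S249, F2878. After flipping Y the toolpath is (129.636,126.266) → (143.893,100.787) → (118.414,86.530) → (104.157,112.009) → (129.636,126.266), returning to the start.

Shape 6 is a cubic bezier drawn with `<path>`. Its stroke #008000 means engrave at S249, F2878. After flipping Y the toolpath is (156.219,125.371) → (139.666,117.997) → (98.261,78.837) → (59.820,57.455).

Shape 7 is a rectangle drawn with `<polygon>`. Its stroke #008000 means engrave at S249, F2878. After flipping Y the toolpath is (26.025,101.931) → (103.107,101.931) → (103.107,78.922) → (26.025,78.922) → (26.025,101.931), returning to the start.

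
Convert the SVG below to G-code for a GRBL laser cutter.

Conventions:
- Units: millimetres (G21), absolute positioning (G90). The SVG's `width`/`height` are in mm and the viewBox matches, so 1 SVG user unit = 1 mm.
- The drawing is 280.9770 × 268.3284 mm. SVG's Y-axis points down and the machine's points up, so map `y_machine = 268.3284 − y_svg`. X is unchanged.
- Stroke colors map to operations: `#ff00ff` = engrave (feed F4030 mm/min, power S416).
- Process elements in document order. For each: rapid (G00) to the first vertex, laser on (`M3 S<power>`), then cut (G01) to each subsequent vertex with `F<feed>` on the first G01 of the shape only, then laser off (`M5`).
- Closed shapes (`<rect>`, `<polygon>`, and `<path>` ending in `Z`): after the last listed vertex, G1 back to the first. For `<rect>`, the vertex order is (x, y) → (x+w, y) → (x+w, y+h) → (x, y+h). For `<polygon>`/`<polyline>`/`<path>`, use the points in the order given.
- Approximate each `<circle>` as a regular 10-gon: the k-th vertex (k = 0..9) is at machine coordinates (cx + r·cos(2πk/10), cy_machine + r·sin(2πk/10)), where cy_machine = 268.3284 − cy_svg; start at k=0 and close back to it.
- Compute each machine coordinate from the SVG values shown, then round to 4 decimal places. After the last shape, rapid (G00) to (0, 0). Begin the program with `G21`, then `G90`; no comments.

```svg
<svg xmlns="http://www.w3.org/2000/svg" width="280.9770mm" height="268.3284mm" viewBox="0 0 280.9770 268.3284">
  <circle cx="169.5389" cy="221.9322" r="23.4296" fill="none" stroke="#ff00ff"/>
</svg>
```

1 u = 1 mm; y_m = 268.3284 − y.

[1] `<circle>` circle, #ff00ff→engrave S416 F4030: (192.9685,46.3962) → (188.4938,60.1678) → (176.7790,68.6791) → (162.2988,68.6791) → (150.5840,60.1678) → (146.1093,46.3962) → (150.5840,32.6246) → (162.2988,24.1133) → (176.7790,24.1133) → (188.4938,32.6246) → (192.9685,46.3962) (closed)

G21
G90
G00 X192.9685 Y46.3962
M3 S416
G01 X188.4938 Y60.1678 F4030
G01 X176.7790 Y68.6791
G01 X162.2988 Y68.6791
G01 X150.5840 Y60.1678
G01 X146.1093 Y46.3962
G01 X150.5840 Y32.6246
G01 X162.2988 Y24.1133
G01 X176.7790 Y24.1133
G01 X188.4938 Y32.6246
G01 X192.9685 Y46.3962
M5
G00 X0.0000 Y0.0000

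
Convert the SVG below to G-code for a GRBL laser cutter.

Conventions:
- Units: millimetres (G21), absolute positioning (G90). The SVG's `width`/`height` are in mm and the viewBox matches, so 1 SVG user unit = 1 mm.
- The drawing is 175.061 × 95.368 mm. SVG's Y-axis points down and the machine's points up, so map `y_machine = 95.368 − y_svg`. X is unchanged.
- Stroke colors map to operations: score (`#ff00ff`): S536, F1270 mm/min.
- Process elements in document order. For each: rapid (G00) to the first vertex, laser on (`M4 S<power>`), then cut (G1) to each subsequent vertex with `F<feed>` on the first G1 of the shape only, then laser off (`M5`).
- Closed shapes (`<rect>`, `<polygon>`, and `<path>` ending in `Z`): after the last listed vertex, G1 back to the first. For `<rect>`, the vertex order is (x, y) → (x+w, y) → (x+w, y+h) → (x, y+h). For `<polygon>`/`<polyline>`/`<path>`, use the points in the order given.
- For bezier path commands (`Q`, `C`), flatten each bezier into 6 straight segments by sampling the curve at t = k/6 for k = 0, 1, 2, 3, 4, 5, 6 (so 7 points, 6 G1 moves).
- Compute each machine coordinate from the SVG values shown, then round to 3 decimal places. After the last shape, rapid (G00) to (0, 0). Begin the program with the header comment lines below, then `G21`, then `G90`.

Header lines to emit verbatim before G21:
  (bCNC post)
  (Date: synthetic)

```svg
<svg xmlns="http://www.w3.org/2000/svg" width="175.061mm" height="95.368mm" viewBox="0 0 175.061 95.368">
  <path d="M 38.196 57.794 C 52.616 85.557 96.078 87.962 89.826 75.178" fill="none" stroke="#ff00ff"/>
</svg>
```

(bCNC post)
(Date: synthetic)
G21
G90
G00 X38.196 Y37.574
M4 S536
G1 X47.462 Y25.759 F1270
G1 X59.380 Y17.887
G1 X71.763 Y13.677
G1 X82.424 Y12.846
G1 X89.174 Y15.111
G1 X89.826 Y20.190
M5
G00 X0.000 Y0.000

Since the viewBox matches the mm dimensions, user units are millimetres directly. The only transform is the Y-flip y_m = 95.368 − y_svg.

Shape 1 is a cubic bezier drawn with `<path>`. Its stroke #ff00ff means score at S536, F1270. After flipping Y the toolpath is (38.196,37.574) → (47.462,25.759) → (59.380,17.887) → (71.763,13.677) → (82.424,12.846) → (89.174,15.111) → (89.826,20.190).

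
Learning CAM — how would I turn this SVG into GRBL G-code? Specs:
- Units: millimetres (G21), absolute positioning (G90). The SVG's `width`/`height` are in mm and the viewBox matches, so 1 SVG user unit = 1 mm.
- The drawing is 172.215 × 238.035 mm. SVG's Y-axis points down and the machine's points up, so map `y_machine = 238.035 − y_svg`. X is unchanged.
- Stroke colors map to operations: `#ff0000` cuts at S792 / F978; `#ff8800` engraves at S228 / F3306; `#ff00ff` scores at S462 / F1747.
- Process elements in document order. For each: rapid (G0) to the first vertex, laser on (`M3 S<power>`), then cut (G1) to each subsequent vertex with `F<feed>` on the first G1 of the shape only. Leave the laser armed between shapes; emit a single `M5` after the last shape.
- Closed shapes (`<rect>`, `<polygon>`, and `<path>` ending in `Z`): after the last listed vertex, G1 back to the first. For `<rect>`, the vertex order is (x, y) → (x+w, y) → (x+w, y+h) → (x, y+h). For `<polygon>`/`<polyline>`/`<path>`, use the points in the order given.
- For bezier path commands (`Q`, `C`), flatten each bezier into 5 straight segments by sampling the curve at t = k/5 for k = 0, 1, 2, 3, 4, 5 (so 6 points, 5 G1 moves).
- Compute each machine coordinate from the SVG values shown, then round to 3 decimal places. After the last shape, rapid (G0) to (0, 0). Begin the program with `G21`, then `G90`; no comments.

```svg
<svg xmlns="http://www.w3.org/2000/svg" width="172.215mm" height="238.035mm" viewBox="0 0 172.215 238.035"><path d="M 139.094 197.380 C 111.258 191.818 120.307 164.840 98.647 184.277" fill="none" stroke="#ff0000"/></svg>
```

1 u = 1 mm; y_m = 238.035 − y.

[1] `<path>` cubic bezier, #ff0000→cut S792 F978: (139.094,40.655) → (126.278,46.019) → (119.070,53.268) → (114.225,59.144) → (108.499,60.393) → (98.647,53.758)

G21
G90
G0 X139.094 Y40.655
M3 S792
G1 X126.278 Y46.019 F978
G1 X119.070 Y53.268
G1 X114.225 Y59.144
G1 X108.499 Y60.393
G1 X98.647 Y53.758
M5
G0 X0.000 Y0.000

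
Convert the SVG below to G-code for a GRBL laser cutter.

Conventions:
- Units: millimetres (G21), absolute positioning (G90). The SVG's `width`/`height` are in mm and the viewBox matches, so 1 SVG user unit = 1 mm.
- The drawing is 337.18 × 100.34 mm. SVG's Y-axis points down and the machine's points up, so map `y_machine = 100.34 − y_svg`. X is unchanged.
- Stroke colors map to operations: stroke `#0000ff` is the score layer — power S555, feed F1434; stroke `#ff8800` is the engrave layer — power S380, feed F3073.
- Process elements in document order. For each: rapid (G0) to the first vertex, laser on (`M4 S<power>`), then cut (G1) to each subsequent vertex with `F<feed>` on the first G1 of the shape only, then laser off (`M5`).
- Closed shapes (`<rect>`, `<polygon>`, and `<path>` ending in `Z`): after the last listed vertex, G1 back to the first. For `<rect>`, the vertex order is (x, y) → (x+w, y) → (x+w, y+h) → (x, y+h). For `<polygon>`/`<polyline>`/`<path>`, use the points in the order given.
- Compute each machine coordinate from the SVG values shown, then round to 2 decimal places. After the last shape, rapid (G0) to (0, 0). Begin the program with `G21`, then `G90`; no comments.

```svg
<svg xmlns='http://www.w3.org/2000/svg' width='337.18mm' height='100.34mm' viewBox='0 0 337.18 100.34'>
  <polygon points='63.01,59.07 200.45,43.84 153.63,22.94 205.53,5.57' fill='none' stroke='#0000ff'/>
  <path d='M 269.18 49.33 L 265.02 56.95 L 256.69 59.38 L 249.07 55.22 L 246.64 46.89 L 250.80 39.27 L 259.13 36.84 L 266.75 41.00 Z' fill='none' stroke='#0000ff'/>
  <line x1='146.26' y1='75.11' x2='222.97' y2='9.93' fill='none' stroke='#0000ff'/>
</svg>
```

G21
G90
G0 X63.01 Y41.27
M4 S555
G1 X200.45 Y56.50 F1434
G1 X153.63 Y77.40
G1 X205.53 Y94.77
G1 X63.01 Y41.27
M5
G0 X269.18 Y51.01
M4 S555
G1 X265.02 Y43.39 F1434
G1 X256.69 Y40.96
G1 X249.07 Y45.12
G1 X246.64 Y53.45
G1 X250.80 Y61.07
G1 X259.13 Y63.50
G1 X266.75 Y59.34
G1 X269.18 Y51.01
M5
G0 X146.26 Y25.23
M4 S555
G1 X222.97 Y90.41 F1434
M5
G0 X0.00 Y0.00

viewBox `0 0 337.18 100.34` with mm width/height → 1 unit = 1 mm. Flip: y_m = 100.34 − y_svg.

**Shape 1** — `<polygon>` closed polygon, stroke `#0000ff` → score (S555, F1434). Machine vertices: (63.01,41.27) → (200.45,56.50) → (153.63,77.40) → (205.53,94.77) → (63.01,41.27). Closed: final G1 returns to the first vertex.

**Shape 2** — `<path>` regular polygon, stroke `#0000ff` → score (S555, F1434). Machine vertices: (269.18,51.01) → (265.02,43.39) → (256.69,40.96) → (249.07,45.12) → (246.64,53.45) → (250.80,61.07) → (259.13,63.50) → (266.75,59.34) → (269.18,51.01). Closed: final G1 returns to the first vertex.

**Shape 3** — `<line>` line segment, stroke `#0000ff` → score (S555, F1434). Machine vertices: (146.26,25.23) → (222.97,90.41). Open path.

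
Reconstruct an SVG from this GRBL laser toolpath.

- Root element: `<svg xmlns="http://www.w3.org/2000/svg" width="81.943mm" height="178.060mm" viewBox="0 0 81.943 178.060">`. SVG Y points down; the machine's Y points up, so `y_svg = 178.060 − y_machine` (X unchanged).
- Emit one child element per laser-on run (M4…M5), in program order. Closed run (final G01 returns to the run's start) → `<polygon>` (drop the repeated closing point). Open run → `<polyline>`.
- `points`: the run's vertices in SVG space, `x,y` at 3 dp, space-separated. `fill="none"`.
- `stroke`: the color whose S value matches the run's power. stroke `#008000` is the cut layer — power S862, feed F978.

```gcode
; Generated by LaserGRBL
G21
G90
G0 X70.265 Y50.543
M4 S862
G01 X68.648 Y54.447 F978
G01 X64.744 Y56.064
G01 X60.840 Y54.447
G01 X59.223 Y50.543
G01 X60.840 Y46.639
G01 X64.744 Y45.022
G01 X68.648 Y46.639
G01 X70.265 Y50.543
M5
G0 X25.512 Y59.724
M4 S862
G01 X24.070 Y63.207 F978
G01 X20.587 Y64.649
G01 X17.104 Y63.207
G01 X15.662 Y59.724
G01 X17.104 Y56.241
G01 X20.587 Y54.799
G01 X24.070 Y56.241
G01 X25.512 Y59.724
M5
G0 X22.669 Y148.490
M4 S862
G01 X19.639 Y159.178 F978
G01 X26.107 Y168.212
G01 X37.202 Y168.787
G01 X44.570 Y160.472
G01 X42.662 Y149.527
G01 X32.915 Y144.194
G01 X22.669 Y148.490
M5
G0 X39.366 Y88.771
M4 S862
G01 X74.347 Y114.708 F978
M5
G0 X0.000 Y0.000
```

<svg xmlns="http://www.w3.org/2000/svg" width="81.943mm" height="178.060mm" viewBox="0 0 81.943 178.060">
  <polygon points="70.265,127.517 68.648,123.613 64.744,121.996 60.840,123.613 59.223,127.517 60.840,131.421 64.744,133.038 68.648,131.421" fill="none" stroke="#008000"/>
  <polygon points="25.512,118.336 24.070,114.853 20.587,113.411 17.104,114.853 15.662,118.336 17.104,121.819 20.587,123.261 24.070,121.819" fill="none" stroke="#008000"/>
  <polygon points="22.669,29.570 19.639,18.882 26.107,9.848 37.202,9.273 44.570,17.588 42.662,28.533 32.915,33.866" fill="none" stroke="#008000"/>
  <polyline points="39.366,89.289 74.347,63.352" fill="none" stroke="#008000"/>
</svg>

Each laser-on run becomes one SVG element. Flip Y back into SVG space with y_svg = 178.060 − y_machine. Every run uses S862, so all elements get stroke `#008000` (cut).

Run 1: The run returns to its start, so emit a `<polygon>` with points (Y-flipped): 70.265,127.517 68.648,123.613 64.744,121.996 60.840,123.613 59.223,127.517 60.840,131.421 64.744,133.038 68.648,131.421.

Run 2: The run returns to its start, so emit a `<polygon>` with points (Y-flipped): 25.512,118.336 24.070,114.853 20.587,113.411 17.104,114.853 15.662,118.336 17.104,121.819 20.587,123.261 24.070,121.819.

Run 3: The run returns to its start, so emit a `<polygon>` with points (Y-flipped): 22.669,29.570 19.639,18.882 26.107,9.848 37.202,9.273 44.570,17.588 42.662,28.533 32.915,33.866.

Run 4: The run is open, so emit a `<polyline>` with points (Y-flipped): 39.366,89.289 74.347,63.352.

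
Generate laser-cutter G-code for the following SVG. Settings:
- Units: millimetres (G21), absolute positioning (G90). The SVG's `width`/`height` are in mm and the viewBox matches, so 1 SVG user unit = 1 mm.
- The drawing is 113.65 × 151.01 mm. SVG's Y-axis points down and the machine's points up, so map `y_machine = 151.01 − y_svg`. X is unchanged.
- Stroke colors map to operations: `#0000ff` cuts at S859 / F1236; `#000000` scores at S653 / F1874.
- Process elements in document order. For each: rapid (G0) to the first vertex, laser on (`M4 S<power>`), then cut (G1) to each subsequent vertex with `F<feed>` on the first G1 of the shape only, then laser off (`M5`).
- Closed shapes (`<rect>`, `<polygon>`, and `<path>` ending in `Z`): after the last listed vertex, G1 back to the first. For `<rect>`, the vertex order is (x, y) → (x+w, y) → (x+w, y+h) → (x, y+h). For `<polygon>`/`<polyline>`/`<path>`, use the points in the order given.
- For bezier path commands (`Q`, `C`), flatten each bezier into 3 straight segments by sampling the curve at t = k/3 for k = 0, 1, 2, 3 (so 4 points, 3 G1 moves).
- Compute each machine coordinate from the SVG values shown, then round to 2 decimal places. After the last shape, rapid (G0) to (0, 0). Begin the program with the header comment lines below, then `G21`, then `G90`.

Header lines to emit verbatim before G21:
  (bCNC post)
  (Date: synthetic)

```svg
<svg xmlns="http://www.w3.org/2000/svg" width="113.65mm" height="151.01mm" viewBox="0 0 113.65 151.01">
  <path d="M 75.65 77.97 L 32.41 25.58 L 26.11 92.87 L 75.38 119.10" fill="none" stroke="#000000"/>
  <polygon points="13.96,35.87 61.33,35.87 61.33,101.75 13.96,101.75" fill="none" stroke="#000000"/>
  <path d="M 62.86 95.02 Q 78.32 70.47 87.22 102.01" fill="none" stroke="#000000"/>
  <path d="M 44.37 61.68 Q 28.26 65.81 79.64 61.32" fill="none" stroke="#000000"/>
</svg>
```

(bCNC post)
(Date: synthetic)
G21
G90
G0 X75.65 Y73.04
M4 S653
G1 X32.41 Y125.43 F1874
G1 X26.11 Y58.14
G1 X75.38 Y31.91
M5
G0 X13.96 Y115.14
M4 S653
G1 X61.33 Y115.14 F1874
G1 X61.33 Y49.26
G1 X13.96 Y49.26
G1 X13.96 Y115.14
M5
G0 X62.86 Y55.99
M4 S653
G1 X72.44 Y66.12 F1874
G1 X80.56 Y63.79
G1 X87.22 Y49.00
M5
G0 X44.37 Y89.33
M4 S653
G1 X41.13 Y87.53 F1874
G1 X52.89 Y87.65
G1 X79.64 Y89.69
M5
G0 X0.00 Y0.00

1 u = 1 mm; y_m = 151.01 − y.

[1] `<path>` open polyline, #000000→score S653 F1874: (75.65,73.04) → (32.41,125.43) → (26.11,58.14) → (75.38,31.91)

[2] `<polygon>` rectangle, #000000→score S653 F1874: (13.96,115.14) → (61.33,115.14) → (61.33,49.26) → (13.96,49.26) → (13.96,115.14) (closed)

[3] `<path>` quadratic bezier, #000000→score S653 F1874: (62.86,55.99) → (72.44,66.12) → (80.56,63.79) → (87.22,49.00)

[4] `<path>` quadratic bezier, #000000→score S653 F1874: (44.37,89.33) → (41.13,87.53) → (52.89,87.65) → (79.64,89.69)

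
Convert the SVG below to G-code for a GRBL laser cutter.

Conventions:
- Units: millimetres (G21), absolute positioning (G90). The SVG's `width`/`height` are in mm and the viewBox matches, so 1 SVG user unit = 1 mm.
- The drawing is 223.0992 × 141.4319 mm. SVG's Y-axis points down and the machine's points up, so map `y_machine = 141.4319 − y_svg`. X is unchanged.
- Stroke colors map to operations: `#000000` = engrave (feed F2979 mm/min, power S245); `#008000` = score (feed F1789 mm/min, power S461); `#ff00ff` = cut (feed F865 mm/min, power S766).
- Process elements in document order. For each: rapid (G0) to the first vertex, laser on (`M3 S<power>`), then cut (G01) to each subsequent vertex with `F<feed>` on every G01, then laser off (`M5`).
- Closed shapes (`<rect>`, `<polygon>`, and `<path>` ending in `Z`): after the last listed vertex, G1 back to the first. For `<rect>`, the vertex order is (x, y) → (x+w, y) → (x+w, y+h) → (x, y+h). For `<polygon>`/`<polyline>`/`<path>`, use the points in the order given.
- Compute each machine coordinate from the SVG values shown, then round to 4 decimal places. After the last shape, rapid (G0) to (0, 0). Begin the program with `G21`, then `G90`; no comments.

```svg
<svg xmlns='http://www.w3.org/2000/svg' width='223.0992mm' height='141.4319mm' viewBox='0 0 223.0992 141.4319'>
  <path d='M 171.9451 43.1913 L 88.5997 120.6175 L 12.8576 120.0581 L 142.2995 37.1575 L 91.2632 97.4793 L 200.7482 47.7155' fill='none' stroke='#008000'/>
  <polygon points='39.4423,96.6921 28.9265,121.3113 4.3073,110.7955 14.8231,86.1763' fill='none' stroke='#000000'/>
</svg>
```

G21
G90
G0 X171.9451 Y98.2406
M3 S461
G01 X88.5997 Y20.8144 F1789
G01 X12.8576 Y21.3738 F1789
G01 X142.2995 Y104.2744 F1789
G01 X91.2632 Y43.9526 F1789
G01 X200.7482 Y93.7164 F1789
M5
G0 X39.4423 Y44.7398
M3 S245
G01 X28.9265 Y20.1206 F2979
G01 X4.3073 Y30.6364 F2979
G01 X14.8231 Y55.2556 F2979
G01 X39.4423 Y44.7398 F2979
M5
G0 X0.0000 Y0.0000

1 u = 1 mm; y_m = 141.4319 − y.

[1] `<path>` open polyline, #008000→score S461 F1789: (171.9451,98.2406) → (88.5997,20.8144) → (12.8576,21.3738) → (142.2995,104.2744) → (91.2632,43.9526) → (200.7482,93.7164)

[2] `<polygon>` regular polygon, #000000→engrave S245 F2979: (39.4423,44.7398) → (28.9265,20.1206) → (4.3073,30.6364) → (14.8231,55.2556) → (39.4423,44.7398) (closed)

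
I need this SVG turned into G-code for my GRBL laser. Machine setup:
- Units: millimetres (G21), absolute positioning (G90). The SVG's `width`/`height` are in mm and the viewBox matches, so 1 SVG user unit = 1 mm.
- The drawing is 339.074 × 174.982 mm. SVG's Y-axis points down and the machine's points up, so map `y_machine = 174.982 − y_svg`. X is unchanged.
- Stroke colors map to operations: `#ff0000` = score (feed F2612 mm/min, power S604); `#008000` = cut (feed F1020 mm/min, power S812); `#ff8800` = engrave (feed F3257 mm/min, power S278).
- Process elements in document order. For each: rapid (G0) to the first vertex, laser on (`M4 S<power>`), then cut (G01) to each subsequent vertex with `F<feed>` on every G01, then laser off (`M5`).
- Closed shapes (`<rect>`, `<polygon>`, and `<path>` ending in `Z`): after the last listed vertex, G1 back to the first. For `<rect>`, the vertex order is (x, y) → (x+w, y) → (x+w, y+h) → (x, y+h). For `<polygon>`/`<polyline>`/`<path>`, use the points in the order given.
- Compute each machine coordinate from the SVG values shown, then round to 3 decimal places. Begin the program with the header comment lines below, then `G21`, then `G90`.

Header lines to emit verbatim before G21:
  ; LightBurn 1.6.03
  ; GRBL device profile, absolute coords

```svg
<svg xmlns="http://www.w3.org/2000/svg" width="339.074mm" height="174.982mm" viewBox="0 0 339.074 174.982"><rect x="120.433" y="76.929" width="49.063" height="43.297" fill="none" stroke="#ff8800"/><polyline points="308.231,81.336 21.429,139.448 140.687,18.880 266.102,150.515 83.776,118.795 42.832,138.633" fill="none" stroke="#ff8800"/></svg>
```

; LightBurn 1.6.03
; GRBL device profile, absolute coords
G21
G90
G0 X120.433 Y98.053
M4 S278
G01 X169.496 Y98.053 F3257
G01 X169.496 Y54.756 F3257
G01 X120.433 Y54.756 F3257
G01 X120.433 Y98.053 F3257
M5
G0 X308.231 Y93.646
M4 S278
G01 X21.429 Y35.534 F3257
G01 X140.687 Y156.102 F3257
G01 X266.102 Y24.467 F3257
G01 X83.776 Y56.187 F3257
G01 X42.832 Y36.349 F3257
M5

viewBox `0 0 339.074 174.982` with mm width/height → 1 unit = 1 mm. Flip: y_m = 174.982 − y_svg.

**Shape 1** — `<rect>` rectangle, stroke `#ff8800` → engrave (S278, F3257). Machine vertices: (120.433,98.053) → (169.496,98.053) → (169.496,54.756) → (120.433,54.756) → (120.433,98.053). Closed: final G1 returns to the first vertex.

**Shape 2** — `<polyline>` open polyline, stroke `#ff8800` → engrave (S278, F3257). Machine vertices: (308.231,93.646) → (21.429,35.534) → (140.687,156.102) → (266.102,24.467) → (83.776,56.187) → (42.832,36.349). Open path.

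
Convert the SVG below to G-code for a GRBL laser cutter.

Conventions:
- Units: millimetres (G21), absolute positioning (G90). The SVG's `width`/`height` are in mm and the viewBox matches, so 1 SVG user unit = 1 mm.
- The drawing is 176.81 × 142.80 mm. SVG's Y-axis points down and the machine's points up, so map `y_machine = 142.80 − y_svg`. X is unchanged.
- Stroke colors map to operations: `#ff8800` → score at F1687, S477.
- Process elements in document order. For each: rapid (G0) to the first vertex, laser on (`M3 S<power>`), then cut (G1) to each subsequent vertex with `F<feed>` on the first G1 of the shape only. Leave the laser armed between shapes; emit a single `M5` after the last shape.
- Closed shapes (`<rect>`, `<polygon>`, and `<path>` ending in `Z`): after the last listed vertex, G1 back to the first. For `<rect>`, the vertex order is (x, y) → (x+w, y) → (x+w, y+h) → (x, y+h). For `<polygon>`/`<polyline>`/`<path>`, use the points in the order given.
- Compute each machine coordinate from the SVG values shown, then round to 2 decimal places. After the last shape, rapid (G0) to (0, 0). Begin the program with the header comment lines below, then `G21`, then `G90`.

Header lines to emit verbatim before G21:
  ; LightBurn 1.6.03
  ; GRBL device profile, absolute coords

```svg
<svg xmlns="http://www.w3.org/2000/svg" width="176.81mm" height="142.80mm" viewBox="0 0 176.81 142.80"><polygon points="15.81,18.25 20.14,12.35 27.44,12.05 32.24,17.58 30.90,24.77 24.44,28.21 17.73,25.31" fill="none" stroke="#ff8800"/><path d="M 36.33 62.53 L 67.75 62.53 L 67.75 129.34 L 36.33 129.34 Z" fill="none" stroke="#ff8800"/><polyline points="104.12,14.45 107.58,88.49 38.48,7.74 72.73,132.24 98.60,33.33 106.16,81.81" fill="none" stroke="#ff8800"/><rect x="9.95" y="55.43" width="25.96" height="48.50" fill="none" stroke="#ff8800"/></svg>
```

; LightBurn 1.6.03
; GRBL device profile, absolute coords
G21
G90
G0 X15.81 Y124.55
M3 S477
G1 X20.14 Y130.45 F1687
G1 X27.44 Y130.75
G1 X32.24 Y125.22
G1 X30.90 Y118.03
G1 X24.44 Y114.59
G1 X17.73 Y117.49
G1 X15.81 Y124.55
G0 X36.33 Y80.27
M3 S477
G1 X67.75 Y80.27 F1687
G1 X67.75 Y13.46
G1 X36.33 Y13.46
G1 X36.33 Y80.27
G0 X104.12 Y128.35
M3 S477
G1 X107.58 Y54.31 F1687
G1 X38.48 Y135.06
G1 X72.73 Y10.56
G1 X98.60 Y109.47
G1 X106.16 Y60.99
G0 X9.95 Y87.37
M3 S477
G1 X35.91 Y87.37 F1687
G1 X35.91 Y38.87
G1 X9.95 Y38.87
G1 X9.95 Y87.37
M5
G0 X0.00 Y0.00

Since the viewBox matches the mm dimensions, user units are millimetres directly. The only transform is the Y-flip y_m = 142.80 − y_svg.

Shape 1 is a regular polygon drawn with `<polygon>`. Its stroke #ff8800 means score at S477, F1687. After flipping Y the toolpath is (15.81,124.55) → (20.14,130.45) → (27.44,130.75) → (32.24,125.22) → (30.90,118.03) → (24.44,114.59) → (17.73,117.49) → (15.81,124.55), returning to the start.

Shape 2 is a rectangle drawn with `<path>`. Its stroke #ff8800 means score at S477, F1687. After flipping Y the toolpath is (36.33,80.27) → (67.75,80.27) → (67.75,13.46) → (36.33,13.46) → (36.33,80.27), returning to the start.

Shape 3 is a open polyline drawn with `<polyline>`. Its stroke #ff8800 means score at S477, F1687. After flipping Y the toolpath is (104.12,128.35) → (107.58,54.31) → (38.48,135.06) → (72.73,10.56) → (98.60,109.47) → (106.16,60.99).

Shape 4 is a rectangle drawn with `<rect>`. Its stroke #ff8800 means score at S477, F1687. After flipping Y the toolpath is (9.95,87.37) → (35.91,87.37) → (35.91,38.87) → (9.95,38.87) → (9.95,87.37), returning to the start.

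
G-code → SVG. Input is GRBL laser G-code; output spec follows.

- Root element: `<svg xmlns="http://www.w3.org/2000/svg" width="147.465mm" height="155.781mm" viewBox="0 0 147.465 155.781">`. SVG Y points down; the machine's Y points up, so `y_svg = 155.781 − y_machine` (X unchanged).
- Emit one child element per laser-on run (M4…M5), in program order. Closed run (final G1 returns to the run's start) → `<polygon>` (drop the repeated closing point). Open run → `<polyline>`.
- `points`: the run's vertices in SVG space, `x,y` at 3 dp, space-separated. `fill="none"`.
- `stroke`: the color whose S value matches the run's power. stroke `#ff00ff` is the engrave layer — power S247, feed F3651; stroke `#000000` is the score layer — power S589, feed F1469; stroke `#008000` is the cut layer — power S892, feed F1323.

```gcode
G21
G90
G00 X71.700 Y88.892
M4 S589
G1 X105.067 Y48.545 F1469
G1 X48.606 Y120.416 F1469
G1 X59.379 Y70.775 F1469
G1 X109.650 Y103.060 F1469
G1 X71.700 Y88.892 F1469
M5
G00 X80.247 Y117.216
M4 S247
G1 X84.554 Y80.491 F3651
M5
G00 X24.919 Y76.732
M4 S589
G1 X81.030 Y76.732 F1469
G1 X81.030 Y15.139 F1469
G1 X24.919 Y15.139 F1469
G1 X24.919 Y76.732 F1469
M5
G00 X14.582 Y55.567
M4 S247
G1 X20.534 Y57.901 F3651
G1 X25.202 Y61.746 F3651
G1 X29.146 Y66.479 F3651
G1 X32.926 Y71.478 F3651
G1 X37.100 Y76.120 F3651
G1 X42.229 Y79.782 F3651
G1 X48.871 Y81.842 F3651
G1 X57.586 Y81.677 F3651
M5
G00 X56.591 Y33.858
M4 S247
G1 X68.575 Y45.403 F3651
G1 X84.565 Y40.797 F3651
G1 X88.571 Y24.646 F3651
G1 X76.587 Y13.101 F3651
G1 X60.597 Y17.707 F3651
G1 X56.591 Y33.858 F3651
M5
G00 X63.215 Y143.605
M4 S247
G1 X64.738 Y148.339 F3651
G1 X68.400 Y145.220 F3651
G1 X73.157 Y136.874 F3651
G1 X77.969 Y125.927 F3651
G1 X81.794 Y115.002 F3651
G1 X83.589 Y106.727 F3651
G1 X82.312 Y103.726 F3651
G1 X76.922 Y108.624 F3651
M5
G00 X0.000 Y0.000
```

<svg xmlns="http://www.w3.org/2000/svg" width="147.465mm" height="155.781mm" viewBox="0 0 147.465 155.781">
  <polygon points="71.700,66.889 105.067,107.236 48.606,35.365 59.379,85.006 109.650,52.721" fill="none" stroke="#000000"/>
  <polyline points="80.247,38.565 84.554,75.290" fill="none" stroke="#ff00ff"/>
  <polygon points="24.919,79.049 81.030,79.049 81.030,140.642 24.919,140.642" fill="none" stroke="#000000"/>
  <polyline points="14.582,100.214 20.534,97.880 25.202,94.035 29.146,89.302 32.926,84.303 37.100,79.661 42.229,75.999 48.871,73.939 57.586,74.104" fill="none" stroke="#ff00ff"/>
  <polygon points="56.591,121.923 68.575,110.378 84.565,114.984 88.571,131.135 76.587,142.680 60.597,138.074" fill="none" stroke="#ff00ff"/>
  <polyline points="63.215,12.176 64.738,7.442 68.400,10.561 73.157,18.907 77.969,29.854 81.794,40.779 83.589,49.054 82.312,52.055 76.922,47.157" fill="none" stroke="#ff00ff"/>
</svg>

y_svg = 155.781 − y_m.

[1] S589→`#000000` (score); closed run; points: 71.700,66.889 105.067,107.236 48.606,35.365 59.379,85.006 109.650,52.721

[2] S247→`#ff00ff` (engrave); open run; points: 80.247,38.565 84.554,75.290

[3] S589→`#000000` (score); closed run; points: 24.919,79.049 81.030,79.049 81.030,140.642 24.919,140.642

[4] S247→`#ff00ff` (engrave); open run; points: 14.582,100.214 20.534,97.880 25.202,94.035 29.146,89.302 32.926,84.303 37.100,79.661 42.229,75.999 48.871,73.939 57.586,74.104

[5] S247→`#ff00ff` (engrave); closed run; points: 56.591,121.923 68.575,110.378 84.565,114.984 88.571,131.135 76.587,142.680 60.597,138.074

[6] S247→`#ff00ff` (engrave); open run; points: 63.215,12.176 64.738,7.442 68.400,10.561 73.157,18.907 77.969,29.854 81.794,40.779 83.589,49.054 82.312,52.055 76.922,47.157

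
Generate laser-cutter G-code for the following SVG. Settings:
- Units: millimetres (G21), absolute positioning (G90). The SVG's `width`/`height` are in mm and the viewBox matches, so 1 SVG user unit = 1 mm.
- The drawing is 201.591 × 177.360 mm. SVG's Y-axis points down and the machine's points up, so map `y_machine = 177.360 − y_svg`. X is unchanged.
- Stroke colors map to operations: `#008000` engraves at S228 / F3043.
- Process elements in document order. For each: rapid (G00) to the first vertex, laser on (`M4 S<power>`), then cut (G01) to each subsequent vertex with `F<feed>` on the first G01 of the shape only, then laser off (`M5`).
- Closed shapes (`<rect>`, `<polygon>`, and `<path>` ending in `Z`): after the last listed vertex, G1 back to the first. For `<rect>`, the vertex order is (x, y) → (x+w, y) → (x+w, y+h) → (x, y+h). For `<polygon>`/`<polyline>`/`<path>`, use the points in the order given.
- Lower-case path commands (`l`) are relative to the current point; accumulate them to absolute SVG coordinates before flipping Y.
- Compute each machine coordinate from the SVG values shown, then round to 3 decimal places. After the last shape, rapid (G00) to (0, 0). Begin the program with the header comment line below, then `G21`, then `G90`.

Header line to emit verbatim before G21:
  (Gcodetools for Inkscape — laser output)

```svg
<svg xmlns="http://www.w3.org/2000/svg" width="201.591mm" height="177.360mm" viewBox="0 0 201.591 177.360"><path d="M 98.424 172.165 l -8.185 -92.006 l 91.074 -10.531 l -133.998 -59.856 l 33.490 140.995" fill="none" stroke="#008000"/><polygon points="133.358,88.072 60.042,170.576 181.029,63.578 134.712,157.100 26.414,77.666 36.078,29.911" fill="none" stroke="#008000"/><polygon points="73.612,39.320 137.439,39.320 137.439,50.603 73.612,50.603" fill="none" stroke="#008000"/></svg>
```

1 u = 1 mm; y_m = 177.360 − y.

[1] `<path>` open polyline, #008000→engrave S228 F3043: (98.424,5.195) → (90.239,97.201) → (181.313,107.732) → (47.315,167.588) → (80.805,26.593)

[2] `<polygon>` closed polygon, #008000→engrave S228 F3043: (133.358,89.288) → (60.042,6.784) → (181.029,113.782) → (134.712,20.260) → (26.414,99.694) → (36.078,147.449) → (133.358,89.288) (closed)

[3] `<polygon>` rectangle, #008000→engrave S228 F3043: (73.612,138.040) → (137.439,138.040) → (137.439,126.757) → (73.612,126.757) → (73.612,138.040) (closed)

(Gcodetools for Inkscape — laser output)
G21
G90
G00 X98.424 Y5.195
M4 S228
G01 X90.239 Y97.201 F3043
G01 X181.313 Y107.732
G01 X47.315 Y167.588
G01 X80.805 Y26.593
M5
G00 X133.358 Y89.288
M4 S228
G01 X60.042 Y6.784 F3043
G01 X181.029 Y113.782
G01 X134.712 Y20.260
G01 X26.414 Y99.694
G01 X36.078 Y147.449
G01 X133.358 Y89.288
M5
G00 X73.612 Y138.040
M4 S228
G01 X137.439 Y138.040 F3043
G01 X137.439 Y126.757
G01 X73.612 Y126.757
G01 X73.612 Y138.040
M5
G00 X0.000 Y0.000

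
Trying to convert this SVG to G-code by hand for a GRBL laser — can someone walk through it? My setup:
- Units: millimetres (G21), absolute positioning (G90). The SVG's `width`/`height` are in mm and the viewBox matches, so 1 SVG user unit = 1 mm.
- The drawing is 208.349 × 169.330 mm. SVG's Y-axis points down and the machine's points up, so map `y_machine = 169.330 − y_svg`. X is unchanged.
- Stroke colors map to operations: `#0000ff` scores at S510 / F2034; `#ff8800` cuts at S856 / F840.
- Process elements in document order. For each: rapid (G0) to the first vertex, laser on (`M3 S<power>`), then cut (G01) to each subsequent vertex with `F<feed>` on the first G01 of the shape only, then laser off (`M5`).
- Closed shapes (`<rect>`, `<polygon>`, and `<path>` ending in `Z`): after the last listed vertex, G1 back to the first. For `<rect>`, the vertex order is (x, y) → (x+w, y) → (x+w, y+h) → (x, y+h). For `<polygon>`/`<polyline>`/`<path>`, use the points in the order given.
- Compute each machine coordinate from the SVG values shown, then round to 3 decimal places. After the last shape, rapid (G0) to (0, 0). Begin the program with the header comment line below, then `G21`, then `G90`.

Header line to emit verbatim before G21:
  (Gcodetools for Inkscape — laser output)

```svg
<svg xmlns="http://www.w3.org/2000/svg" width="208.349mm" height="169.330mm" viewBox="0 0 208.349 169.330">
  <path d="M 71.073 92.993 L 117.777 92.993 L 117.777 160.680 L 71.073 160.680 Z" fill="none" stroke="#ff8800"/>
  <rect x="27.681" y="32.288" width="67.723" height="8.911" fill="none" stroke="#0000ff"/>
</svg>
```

viewBox `0 0 208.349 169.330` with mm width/height → 1 unit = 1 mm. Flip: y_m = 169.330 − y_svg.

**Shape 1** — `<path>` rectangle, stroke `#ff8800` → cut (S856, F840). Machine vertices: (71.073,76.337) → (117.777,76.337) → (117.777,8.650) → (71.073,8.650) → (71.073,76.337). Closed: final G1 returns to the first vertex.

**Shape 2** — `<rect>` rectangle, stroke `#0000ff` → score (S510, F2034). Machine vertices: (27.681,137.042) → (95.404,137.042) → (95.404,128.131) → (27.681,128.131) → (27.681,137.042). Closed: final G1 returns to the first vertex.

(Gcodetools for Inkscape — laser output)
G21
G90
G0 X71.073 Y76.337
M3 S856
G01 X117.777 Y76.337 F840
G01 X117.777 Y8.650
G01 X71.073 Y8.650
G01 X71.073 Y76.337
M5
G0 X27.681 Y137.042
M3 S510
G01 X95.404 Y137.042 F2034
G01 X95.404 Y128.131
G01 X27.681 Y128.131
G01 X27.681 Y137.042
M5
G0 X0.000 Y0.000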